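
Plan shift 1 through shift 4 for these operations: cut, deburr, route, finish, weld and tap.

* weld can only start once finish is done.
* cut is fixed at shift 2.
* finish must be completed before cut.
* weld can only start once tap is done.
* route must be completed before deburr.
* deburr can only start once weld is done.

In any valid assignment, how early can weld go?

Precedence pushes weld to at least shift 2; downstream work caps weld at shift 3.
weld at shift 2 is achievable: route -> shift 1; cut -> shift 2; tap -> shift 1; weld -> shift 2; deburr -> shift 3; finish -> shift 1.

shift 2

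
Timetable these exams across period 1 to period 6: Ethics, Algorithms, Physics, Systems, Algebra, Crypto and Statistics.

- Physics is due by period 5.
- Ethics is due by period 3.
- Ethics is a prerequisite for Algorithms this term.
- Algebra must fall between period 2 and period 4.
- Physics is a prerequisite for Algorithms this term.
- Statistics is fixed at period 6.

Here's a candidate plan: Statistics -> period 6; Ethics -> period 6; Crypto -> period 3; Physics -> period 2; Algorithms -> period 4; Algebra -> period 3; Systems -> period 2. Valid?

Ethics is due by period 3 — violated.
Physics is a prerequisite for Algorithms this term — holds.
Statistics is fixed at period 6 — holds.
Algebra must fall between period 2 and period 4 — holds.
Physics is due by period 5 — holds.
Ethics is a prerequisite for Algorithms this term — violated.

No. Ethics is due by period 3 is not satisfied.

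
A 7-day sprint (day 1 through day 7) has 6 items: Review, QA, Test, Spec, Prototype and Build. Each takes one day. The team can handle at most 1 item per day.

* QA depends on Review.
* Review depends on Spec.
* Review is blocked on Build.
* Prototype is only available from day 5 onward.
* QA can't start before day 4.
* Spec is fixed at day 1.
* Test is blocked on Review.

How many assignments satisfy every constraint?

Splitting on Review: it can be day 3 (18), day 4 (12). Listing each branch's schedules as (QA, Test, Spec, Prototype, Build) by day number:
Review=day 3: (4,5,1,6,2) (4,5,1,7,2) (4,6,1,5,2) (4,6,1,7,2) (4,7,1,5,2) (4,7,1,6,2) (5,4,1,6,2) (5,4,1,7,2) (5,6,1,7,2) (5,7,1,6,2) (6,4,1,5,2) (6,4,1,7,2) (6,5,1,7,2) (6,7,1,5,2) (7,4,1,5,2) (7,4,1,6,2) (7,5,1,6,2) (7,6,1,5,2) — 18.
Review=day 4: (5,6,1,7,2) (5,6,1,7,3) (5,7,1,6,2) (5,7,1,6,3) (6,5,1,7,2) (6,5,1,7,3) (6,7,1,5,2) (6,7,1,5,3) (7,5,1,6,2) (7,5,1,6,3) (7,6,1,5,2) (7,6,1,5,3) — 12.
Summing: 18 + 12 = 30.

30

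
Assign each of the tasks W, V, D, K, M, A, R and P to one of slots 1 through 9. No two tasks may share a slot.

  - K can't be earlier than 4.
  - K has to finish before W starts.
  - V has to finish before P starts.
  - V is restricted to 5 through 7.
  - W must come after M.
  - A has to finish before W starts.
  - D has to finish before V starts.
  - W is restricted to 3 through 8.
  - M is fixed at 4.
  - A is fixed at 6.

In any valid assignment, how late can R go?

3

R at 3 is achievable: M -> 4; D -> 1; P -> 9; R -> 3; W -> 8; K -> 7; A -> 6; V -> 5.
Nothing later works — the capacity limit rule out every slot after 3.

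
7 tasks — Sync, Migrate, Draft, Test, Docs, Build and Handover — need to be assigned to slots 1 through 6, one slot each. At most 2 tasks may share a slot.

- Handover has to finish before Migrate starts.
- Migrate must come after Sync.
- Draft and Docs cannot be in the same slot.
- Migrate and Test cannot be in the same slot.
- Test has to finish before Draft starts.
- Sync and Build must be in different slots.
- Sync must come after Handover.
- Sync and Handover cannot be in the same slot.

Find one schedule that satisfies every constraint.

Sync -> 2; Docs -> 3; Draft -> 2; Migrate -> 3; Build -> 4; Handover -> 1; Test -> 1

Checking: Handover(1) before Migrate(3); Sync(2) before Migrate(3); Handover(1) before Sync(2); Test(1) before Draft(2); Draft(2) != Docs(3); Sync(2) != Handover(1); Sync(2) != Build(4); Migrate(3) != Test(1); max 2 per slot (cap 2).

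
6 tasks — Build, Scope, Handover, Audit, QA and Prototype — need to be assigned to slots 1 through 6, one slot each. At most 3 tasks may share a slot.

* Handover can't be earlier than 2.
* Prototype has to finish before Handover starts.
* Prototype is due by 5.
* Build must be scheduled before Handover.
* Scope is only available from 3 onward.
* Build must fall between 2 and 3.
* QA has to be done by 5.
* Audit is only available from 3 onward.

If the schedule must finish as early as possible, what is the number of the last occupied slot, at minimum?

3

The precedence chain requires at least 2 distinct slots.
With at most 3 per slot and 6 tasks, at least 2 slots are needed.
Scope can't be placed before 3, so the schedule must run through at least slot 3.
3 works (last occupied slot: 3): for example QA=1; Handover=3; Prototype=1; Audit=3; Build=2; Scope=3.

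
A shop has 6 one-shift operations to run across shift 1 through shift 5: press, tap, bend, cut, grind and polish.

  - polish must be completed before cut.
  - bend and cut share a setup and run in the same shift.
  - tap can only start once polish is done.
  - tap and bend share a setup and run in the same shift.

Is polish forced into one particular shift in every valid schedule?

No

polish can be shift 1 (e.g. bend -> shift 2, tap -> shift 2, press -> shift 1, polish -> shift 1, grind -> shift 1, cut -> shift 2) or shift 2 (e.g. polish -> shift 2; bend -> shift 3; cut -> shift 3; press -> shift 1; grind -> shift 1; tap -> shift 3).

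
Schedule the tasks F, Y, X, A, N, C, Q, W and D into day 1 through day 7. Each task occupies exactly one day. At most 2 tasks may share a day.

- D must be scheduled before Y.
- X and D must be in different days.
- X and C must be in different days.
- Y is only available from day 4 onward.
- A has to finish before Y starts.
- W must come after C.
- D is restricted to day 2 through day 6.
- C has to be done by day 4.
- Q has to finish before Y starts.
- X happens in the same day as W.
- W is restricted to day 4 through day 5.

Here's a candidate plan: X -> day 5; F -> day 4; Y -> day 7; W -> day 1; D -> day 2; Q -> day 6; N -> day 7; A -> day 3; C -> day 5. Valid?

W must come after C — violated.
A has to finish before Y starts — holds.
Y is only available from day 4 onward — holds.
Q has to finish before Y starts — holds.
D is restricted to day 2 through day 6 — holds.
D must be scheduled before Y — holds.
X and C must be in different days — violated.
W is restricted to day 4 through day 5 — violated.
C has to be done by day 4 — violated.
X and D must be in different days — holds.
X happens in the same day as W — violated.
At most 2 tasks may share a day — holds.

No. W must come after C is not satisfied.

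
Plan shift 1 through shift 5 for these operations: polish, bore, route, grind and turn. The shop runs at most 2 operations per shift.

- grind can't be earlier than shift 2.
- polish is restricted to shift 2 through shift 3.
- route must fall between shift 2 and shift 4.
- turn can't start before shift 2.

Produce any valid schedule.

grind in shift 3; route in shift 2; polish in shift 2; turn in shift 3; bore in shift 1

Checking: route=shift 2 in [shift 2,shift 4]; polish=shift 2 in [shift 2,shift 3]; turn=shift 3 in [shift 2,shift 5]; grind=shift 3 in [shift 2,shift 5]; max 2 per shift (cap 2).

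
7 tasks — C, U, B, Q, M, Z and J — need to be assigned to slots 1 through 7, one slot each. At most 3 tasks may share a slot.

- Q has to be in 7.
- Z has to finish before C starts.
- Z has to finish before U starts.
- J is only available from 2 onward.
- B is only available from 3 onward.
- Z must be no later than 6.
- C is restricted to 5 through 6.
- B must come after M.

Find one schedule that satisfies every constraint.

U in 2, B in 3, C in 5, M in 1, Q in 7, Z in 1, J in 2

Checking: M(1) before B(3); Z(1) before U(2); Z(1) before C(5); Q=7 in [7,7]; C=5 in [5,6]; B=3 in [3,7]; J=2 in [2,7]; Z=1 in [1,6]; max 2 per slot (cap 3).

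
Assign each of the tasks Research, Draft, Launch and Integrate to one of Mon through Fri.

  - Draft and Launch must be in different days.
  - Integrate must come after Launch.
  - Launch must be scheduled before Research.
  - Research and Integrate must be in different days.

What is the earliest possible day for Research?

Tue

Precedence pushes Research to at least Tue.
Research at Tue is achievable: Draft -> Tue; Integrate -> Wed; Launch -> Mon; Research -> Tue.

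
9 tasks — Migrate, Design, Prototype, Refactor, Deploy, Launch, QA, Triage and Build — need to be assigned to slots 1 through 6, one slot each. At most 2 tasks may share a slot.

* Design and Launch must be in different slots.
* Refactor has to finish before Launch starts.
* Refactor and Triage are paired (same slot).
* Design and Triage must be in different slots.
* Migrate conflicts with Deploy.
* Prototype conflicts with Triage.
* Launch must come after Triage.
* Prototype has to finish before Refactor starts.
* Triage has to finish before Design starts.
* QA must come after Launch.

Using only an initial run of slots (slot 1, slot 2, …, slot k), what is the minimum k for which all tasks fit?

The precedence chain requires at least 4 distinct slots.
With at most 2 per slot and 9 tasks, at least 5 slots are needed.
5 works (last occupied slot: 5): for example Build -> 5, Launch -> 3, Triage -> 2, Prototype -> 1, Deploy -> 3, Migrate -> 1, Refactor -> 2, Design -> 4, QA -> 4.

5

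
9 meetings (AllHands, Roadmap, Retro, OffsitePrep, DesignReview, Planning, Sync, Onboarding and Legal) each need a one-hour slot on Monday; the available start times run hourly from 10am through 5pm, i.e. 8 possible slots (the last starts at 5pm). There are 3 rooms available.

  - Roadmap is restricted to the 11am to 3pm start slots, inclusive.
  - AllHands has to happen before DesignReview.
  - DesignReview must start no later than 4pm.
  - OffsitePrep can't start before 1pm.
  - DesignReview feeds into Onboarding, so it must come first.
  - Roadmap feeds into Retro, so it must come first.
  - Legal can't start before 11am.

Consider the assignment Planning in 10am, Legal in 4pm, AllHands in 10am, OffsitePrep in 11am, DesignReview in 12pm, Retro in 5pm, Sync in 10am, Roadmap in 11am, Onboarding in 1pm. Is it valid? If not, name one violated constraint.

Roadmap is restricted to the 11am to 3pm start slots, inclusive — holds.
There are 3 rooms available — holds.
OffsitePrep can't start before 1pm — violated.
Roadmap feeds into Retro, so it must come first — holds.
AllHands has to happen before DesignReview — holds.
DesignReview feeds into Onboarding, so it must come first — holds.
Legal can't start before 11am — holds.
DesignReview must start no later than 4pm — holds.

No — it violates: OffsitePrep can't start before 1pm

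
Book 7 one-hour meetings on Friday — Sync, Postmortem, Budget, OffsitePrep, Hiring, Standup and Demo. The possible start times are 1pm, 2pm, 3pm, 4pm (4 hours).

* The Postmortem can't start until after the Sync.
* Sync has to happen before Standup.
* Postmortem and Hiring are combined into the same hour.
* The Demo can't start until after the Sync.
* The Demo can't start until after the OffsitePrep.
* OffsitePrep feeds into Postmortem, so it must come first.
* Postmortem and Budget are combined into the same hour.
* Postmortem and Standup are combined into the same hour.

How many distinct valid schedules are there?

Splitting on Sync: it can be 1pm (14), 2pm (9), 3pm (3). Listing each branch's schedules as (Postmortem, Budget, OffsitePrep, Hiring, Standup, Demo):
Sync=1pm: (2pm,2pm,1pm,2pm,2pm,2pm) (2pm,2pm,1pm,2pm,2pm,3pm) (2pm,2pm,1pm,2pm,2pm,4pm) (3pm,3pm,1pm,3pm,3pm,2pm) (3pm,3pm,1pm,3pm,3pm,3pm) (3pm,3pm,1pm,3pm,3pm,4pm) (3pm,3pm,2pm,3pm,3pm,3pm) (3pm,3pm,2pm,3pm,3pm,4pm) (4pm,4pm,1pm,4pm,4pm,2pm) (4pm,4pm,1pm,4pm,4pm,3pm) (4pm,4pm,1pm,4pm,4pm,4pm) (4pm,4pm,2pm,4pm,4pm,3pm) (4pm,4pm,2pm,4pm,4pm,4pm) (4pm,4pm,3pm,4pm,4pm,4pm) — 14.
Sync=2pm: (3pm,3pm,1pm,3pm,3pm,3pm) (3pm,3pm,1pm,3pm,3pm,4pm) (3pm,3pm,2pm,3pm,3pm,3pm) (3pm,3pm,2pm,3pm,3pm,4pm) (4pm,4pm,1pm,4pm,4pm,3pm) (4pm,4pm,1pm,4pm,4pm,4pm) (4pm,4pm,2pm,4pm,4pm,3pm) (4pm,4pm,2pm,4pm,4pm,4pm) (4pm,4pm,3pm,4pm,4pm,4pm) — 9.
Sync=3pm: (4pm,4pm,1pm,4pm,4pm,4pm) (4pm,4pm,2pm,4pm,4pm,4pm) (4pm,4pm,3pm,4pm,4pm,4pm) — 3.
Summing: 14 + 9 + 3 = 26.

26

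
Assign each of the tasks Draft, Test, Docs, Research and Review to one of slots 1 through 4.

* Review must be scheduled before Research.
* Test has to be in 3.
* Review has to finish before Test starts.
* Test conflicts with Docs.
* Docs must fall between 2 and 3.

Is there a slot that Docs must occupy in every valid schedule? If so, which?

Docs's window is 2–3.
Test is fixed at 3, and Docs can't share a slot with Test.
So Docs must be 2.

2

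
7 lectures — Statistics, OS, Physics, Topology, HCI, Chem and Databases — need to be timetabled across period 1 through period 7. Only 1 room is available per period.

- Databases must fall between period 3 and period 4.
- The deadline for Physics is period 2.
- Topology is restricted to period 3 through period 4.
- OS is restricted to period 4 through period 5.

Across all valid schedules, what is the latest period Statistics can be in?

period 7

Statistics at period 7 is achievable: Statistics -> period 7, OS -> period 5, Chem -> period 6, Databases -> period 4, Physics -> period 1, HCI -> period 2, Topology -> period 3.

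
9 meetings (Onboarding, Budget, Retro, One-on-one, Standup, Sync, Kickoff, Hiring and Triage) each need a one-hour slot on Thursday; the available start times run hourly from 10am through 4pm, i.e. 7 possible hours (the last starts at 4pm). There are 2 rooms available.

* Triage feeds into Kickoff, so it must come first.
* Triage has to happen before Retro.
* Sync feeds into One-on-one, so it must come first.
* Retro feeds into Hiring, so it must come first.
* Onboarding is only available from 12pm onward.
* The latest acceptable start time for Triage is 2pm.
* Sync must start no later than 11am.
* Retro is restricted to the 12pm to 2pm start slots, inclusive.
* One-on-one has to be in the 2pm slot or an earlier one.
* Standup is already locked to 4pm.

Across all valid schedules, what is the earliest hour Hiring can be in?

1pm

Precedence pushes Hiring to at least 1pm.
Hiring at 1pm is achievable: Retro=12pm; Onboarding=12pm; Kickoff=11am; Hiring=1pm; One-on-one=11am; Triage=10am; Budget=1pm; Sync=10am; Standup=4pm.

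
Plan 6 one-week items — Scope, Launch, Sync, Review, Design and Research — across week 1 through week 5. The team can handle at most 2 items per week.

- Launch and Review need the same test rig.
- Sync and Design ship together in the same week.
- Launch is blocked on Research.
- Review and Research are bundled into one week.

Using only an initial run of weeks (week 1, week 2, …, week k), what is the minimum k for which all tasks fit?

The precedence chain requires at least 2 distinct weeks.
With at most 2 per week and 6 tasks, at least 3 weeks are needed.
3 works (last occupied week: week 3): for example Research -> week 1; Scope -> week 2; Launch -> week 2; Review -> week 1; Sync -> week 3; Design -> week 3.

3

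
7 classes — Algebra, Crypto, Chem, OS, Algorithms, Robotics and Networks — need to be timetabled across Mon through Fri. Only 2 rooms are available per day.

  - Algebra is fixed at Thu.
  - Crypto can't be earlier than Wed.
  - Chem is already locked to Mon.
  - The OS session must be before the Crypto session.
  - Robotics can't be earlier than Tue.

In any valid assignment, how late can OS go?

Downstream work caps OS at Thu.
OS at Thu is achievable: Crypto in Fri; Algebra in Thu; Algorithms in Mon; Networks in Tue; Chem in Mon; Robotics in Tue; OS in Thu.

Thu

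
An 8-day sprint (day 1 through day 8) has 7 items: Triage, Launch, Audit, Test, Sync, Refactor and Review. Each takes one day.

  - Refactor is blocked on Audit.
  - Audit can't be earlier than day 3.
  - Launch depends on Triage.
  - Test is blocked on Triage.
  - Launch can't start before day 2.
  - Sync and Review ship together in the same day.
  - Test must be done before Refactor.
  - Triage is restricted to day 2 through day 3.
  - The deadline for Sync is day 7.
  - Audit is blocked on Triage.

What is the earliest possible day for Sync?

day 1

Sync's own window allows nothing later than day 7.
Sync at day 1 is achievable: Test=day 3, Triage=day 2, Sync=day 1, Audit=day 3, Review=day 1, Refactor=day 4, Launch=day 3.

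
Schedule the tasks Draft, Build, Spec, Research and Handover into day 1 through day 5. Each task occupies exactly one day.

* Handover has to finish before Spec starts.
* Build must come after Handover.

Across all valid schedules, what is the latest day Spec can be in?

day 5

Precedence pushes Spec to at least day 2.
Spec at day 5 is achievable: Handover=day 1, Build=day 2, Draft=day 1, Spec=day 5, Research=day 1.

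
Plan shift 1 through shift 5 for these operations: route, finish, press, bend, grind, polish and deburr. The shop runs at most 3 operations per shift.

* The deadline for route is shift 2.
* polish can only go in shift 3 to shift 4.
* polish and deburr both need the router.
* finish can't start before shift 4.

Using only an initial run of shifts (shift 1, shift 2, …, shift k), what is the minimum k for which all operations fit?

4

With at most 3 per shift and 7 operations, at least 3 shifts are needed.
finish can't be placed before shift 4, so the schedule must run through at least shift 4.
4 works (last occupied shift: shift 4): for example deburr -> shift 2, polish -> shift 3, grind -> shift 2, bend -> shift 1, press -> shift 1, route -> shift 1, finish -> shift 4.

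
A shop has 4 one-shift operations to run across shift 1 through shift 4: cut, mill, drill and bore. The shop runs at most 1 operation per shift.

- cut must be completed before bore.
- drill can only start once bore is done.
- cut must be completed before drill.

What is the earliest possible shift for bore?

Precedence pushes bore to at least shift 2; downstream work caps bore at shift 3.
bore at shift 2 is achievable: mill -> shift 4; cut -> shift 1; drill -> shift 3; bore -> shift 2.

shift 2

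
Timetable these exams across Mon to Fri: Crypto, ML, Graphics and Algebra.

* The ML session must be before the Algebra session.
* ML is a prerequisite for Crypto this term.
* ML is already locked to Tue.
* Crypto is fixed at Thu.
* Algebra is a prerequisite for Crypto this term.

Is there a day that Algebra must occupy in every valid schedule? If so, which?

ML is fixed at Tue and must come before Algebra, so Algebra is at least Wed.
Crypto is fixed at Thu and must come after Algebra, so Algebra is at most Wed.
So Algebra must be Wed.

Wed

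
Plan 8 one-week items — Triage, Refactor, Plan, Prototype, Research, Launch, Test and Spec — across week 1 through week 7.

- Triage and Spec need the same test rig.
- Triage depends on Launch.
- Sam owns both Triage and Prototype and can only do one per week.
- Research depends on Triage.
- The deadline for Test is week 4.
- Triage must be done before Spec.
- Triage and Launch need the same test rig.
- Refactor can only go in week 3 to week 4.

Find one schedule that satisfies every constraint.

Spec in week 3; Research in week 3; Launch in week 1; Triage in week 2; Plan in week 1; Refactor in week 3; Test in week 1; Prototype in week 1

Checking: Triage(week 2) before Research(week 3); Launch(week 1) before Triage(week 2); Triage(week 2) before Spec(week 3); Triage(week 2) != Prototype(week 1); Triage(week 2) != Launch(week 1); Triage(week 2) != Spec(week 3); Refactor=week 3 in [week 3,week 4]; Test=week 1 in [week 1,week 4].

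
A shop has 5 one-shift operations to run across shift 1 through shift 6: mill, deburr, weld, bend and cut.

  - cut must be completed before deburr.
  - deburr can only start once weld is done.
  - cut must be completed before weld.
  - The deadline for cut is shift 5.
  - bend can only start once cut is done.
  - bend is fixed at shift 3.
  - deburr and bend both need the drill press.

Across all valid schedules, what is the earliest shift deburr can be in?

Precedence pushes deburr to at least shift 3.
deburr at shift 4 is achievable: cut=shift 1, mill=shift 1, weld=shift 2, bend=shift 3, deburr=shift 4.
Nothing earlier works — the conflict constraints rule out every shift before shift 4.

shift 4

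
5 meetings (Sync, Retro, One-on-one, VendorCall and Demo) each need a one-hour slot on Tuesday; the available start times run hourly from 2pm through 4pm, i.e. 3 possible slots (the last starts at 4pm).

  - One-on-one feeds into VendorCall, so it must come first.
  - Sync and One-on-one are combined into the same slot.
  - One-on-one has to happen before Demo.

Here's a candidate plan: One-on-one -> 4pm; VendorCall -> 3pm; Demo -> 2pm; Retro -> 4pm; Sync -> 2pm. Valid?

No. One-on-one has to happen before Demo is not satisfied.

Sync and One-on-one are combined into the same slot — violated.
One-on-one feeds into VendorCall, so it must come first — violated.
One-on-one has to happen before Demo — violated.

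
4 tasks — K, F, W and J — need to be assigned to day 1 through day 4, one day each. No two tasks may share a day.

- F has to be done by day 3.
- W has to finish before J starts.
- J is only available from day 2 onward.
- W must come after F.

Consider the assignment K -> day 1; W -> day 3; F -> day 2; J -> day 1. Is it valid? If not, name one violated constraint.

No — it violates: J is only available from day 2 onward

W has to finish before J starts — violated.
F has to be done by day 3 — holds.
J is only available from day 2 onward — violated.
No two tasks may share a day — violated.
W must come after F — holds.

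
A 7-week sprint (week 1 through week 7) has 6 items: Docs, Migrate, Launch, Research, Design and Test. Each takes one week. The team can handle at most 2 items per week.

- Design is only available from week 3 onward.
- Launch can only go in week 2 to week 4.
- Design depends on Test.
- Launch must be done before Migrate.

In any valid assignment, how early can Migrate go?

week 3

Precedence pushes Migrate to at least week 3.
Migrate at week 3 is achievable: Research=week 2; Design=week 3; Migrate=week 3; Test=week 1; Docs=week 1; Launch=week 2.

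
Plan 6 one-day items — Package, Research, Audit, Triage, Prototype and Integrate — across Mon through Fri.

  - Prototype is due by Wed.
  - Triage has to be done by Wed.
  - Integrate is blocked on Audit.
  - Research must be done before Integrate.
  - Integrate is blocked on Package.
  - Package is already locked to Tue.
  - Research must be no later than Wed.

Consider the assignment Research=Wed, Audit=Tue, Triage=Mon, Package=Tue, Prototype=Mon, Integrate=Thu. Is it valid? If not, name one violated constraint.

Yes

Research must be done before Integrate — holds.
Integrate is blocked on Audit — holds.
Integrate is blocked on Package — holds.
Package is already locked to Tue — holds.
Prototype is due by Wed — holds.
Research must be no later than Wed — holds.
Triage has to be done by Wed — holds.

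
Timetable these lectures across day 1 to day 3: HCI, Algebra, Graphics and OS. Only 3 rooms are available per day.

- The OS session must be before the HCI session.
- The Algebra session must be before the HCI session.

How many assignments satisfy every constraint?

Splitting on HCI: it can be day 2 (3), day 3 (12). Listing each branch's schedules as (Algebra, Graphics, OS) by day number:
HCI=day 2: (1,1,1) (1,2,1) (1,3,1) — 3.
HCI=day 3: (1,1,1) (1,1,2) (1,2,1) (1,2,2) (1,3,1) (1,3,2) (2,1,1) (2,1,2) (2,2,1) (2,2,2) (2,3,1) (2,3,2) — 12.
Summing: 3 + 12 = 15.

15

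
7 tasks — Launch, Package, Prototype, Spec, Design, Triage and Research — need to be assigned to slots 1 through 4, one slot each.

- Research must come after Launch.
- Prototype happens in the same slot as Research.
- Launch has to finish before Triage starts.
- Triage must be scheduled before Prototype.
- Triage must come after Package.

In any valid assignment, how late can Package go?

2

Downstream work caps Package at 2.
Package at 2 is achievable: Triage=3, Design=1, Research=4, Launch=1, Prototype=4, Spec=1, Package=2.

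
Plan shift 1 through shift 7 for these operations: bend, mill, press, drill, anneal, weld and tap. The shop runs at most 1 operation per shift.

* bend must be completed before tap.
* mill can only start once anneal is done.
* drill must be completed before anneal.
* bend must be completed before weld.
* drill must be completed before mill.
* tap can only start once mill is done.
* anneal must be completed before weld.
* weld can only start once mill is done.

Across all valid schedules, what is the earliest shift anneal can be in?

Precedence pushes anneal to at least shift 2; downstream work caps anneal at shift 5.
anneal at shift 2 is achievable: press in shift 7, bend in shift 4, mill in shift 3, weld in shift 5, drill in shift 1, anneal in shift 2, tap in shift 6.

shift 2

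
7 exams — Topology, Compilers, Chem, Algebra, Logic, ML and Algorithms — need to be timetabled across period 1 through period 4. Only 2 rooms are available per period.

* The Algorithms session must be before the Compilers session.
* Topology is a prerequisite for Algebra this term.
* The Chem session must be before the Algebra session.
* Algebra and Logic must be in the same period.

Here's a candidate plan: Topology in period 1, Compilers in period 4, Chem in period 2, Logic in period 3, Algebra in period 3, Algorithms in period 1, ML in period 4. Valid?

Algebra and Logic must be in the same period — holds.
The Chem session must be before the Algebra session — holds.
Topology is a prerequisite for Algebra this term — holds.
Only 2 rooms are available per period — holds.
The Algorithms session must be before the Compilers session — holds.

Yes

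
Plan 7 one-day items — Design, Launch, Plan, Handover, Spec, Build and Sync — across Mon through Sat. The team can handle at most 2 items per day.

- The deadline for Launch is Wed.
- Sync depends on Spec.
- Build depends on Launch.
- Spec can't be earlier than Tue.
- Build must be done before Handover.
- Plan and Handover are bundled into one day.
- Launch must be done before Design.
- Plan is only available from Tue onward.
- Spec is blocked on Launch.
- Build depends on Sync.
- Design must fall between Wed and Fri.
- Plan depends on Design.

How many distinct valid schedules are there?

Splitting on Design: it can be Wed (6), Thu (6), Fri (5). Listing each branch's schedules as (Launch, Plan, Handover, Spec, Build, Sync):
Design=Wed: (Mon,Fri,Fri,Tue,Thu,Wed) (Mon,Sat,Sat,Tue,Thu,Wed) (Mon,Sat,Sat,Tue,Fri,Wed) (Mon,Sat,Sat,Tue,Fri,Thu) (Mon,Sat,Sat,Wed,Fri,Thu) (Tue,Sat,Sat,Wed,Fri,Thu) — 6.
Design=Thu: (Mon,Fri,Fri,Tue,Thu,Wed) (Mon,Sat,Sat,Tue,Thu,Wed) (Mon,Sat,Sat,Tue,Fri,Wed) (Mon,Sat,Sat,Tue,Fri,Thu) (Mon,Sat,Sat,Wed,Fri,Thu) (Tue,Sat,Sat,Wed,Fri,Thu) — 6.
Design=Fri: (Mon,Sat,Sat,Tue,Thu,Wed) (Mon,Sat,Sat,Tue,Fri,Wed) (Mon,Sat,Sat,Tue,Fri,Thu) (Mon,Sat,Sat,Wed,Fri,Thu) (Tue,Sat,Sat,Wed,Fri,Thu) — 5.
Summing: 6 + 6 + 5 = 17.

17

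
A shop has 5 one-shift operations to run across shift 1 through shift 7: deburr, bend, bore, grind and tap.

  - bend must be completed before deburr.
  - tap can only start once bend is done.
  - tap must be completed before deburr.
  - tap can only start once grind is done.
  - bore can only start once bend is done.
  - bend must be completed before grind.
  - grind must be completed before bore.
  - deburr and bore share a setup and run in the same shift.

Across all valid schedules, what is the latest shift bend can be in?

Downstream work caps bend at shift 4.
bend at shift 4 is achievable: bend=shift 4; deburr=shift 7; grind=shift 5; bore=shift 7; tap=shift 6.

shift 4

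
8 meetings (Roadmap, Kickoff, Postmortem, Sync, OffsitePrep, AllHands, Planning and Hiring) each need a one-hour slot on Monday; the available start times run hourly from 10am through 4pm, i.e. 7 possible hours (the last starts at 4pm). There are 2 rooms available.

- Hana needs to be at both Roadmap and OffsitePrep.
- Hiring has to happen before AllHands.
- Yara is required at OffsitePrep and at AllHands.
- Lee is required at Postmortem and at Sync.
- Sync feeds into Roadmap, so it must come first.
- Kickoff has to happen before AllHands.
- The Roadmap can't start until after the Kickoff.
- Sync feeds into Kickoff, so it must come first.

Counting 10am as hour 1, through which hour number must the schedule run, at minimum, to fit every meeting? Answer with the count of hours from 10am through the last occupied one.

The precedence chain requires at least 3 distinct hours.
With at most 2 per hour and 8 meetings, at least 4 hours are needed.
4 works (last occupied hour: 1pm): for example Hiring -> 10am, Kickoff -> 11am, Planning -> 1pm, Postmortem -> 11am, AllHands -> 12pm, Sync -> 10am, OffsitePrep -> 1pm, Roadmap -> 12pm.

4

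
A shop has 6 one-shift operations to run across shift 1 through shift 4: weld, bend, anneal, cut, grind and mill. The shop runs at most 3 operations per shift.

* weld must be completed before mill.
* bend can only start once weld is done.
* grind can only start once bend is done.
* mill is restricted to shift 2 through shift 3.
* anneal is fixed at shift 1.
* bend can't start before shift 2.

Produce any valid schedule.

cut in shift 1, bend in shift 2, grind in shift 3, weld in shift 1, anneal in shift 1, mill in shift 2

Checking: bend(shift 2) before grind(shift 3); weld(shift 1) before mill(shift 2); weld(shift 1) before bend(shift 2); mill=shift 2 in [shift 2,shift 3]; bend=shift 2 in [shift 2,shift 4]; anneal=shift 1 in [shift 1,shift 1]; max 3 per shift (cap 3).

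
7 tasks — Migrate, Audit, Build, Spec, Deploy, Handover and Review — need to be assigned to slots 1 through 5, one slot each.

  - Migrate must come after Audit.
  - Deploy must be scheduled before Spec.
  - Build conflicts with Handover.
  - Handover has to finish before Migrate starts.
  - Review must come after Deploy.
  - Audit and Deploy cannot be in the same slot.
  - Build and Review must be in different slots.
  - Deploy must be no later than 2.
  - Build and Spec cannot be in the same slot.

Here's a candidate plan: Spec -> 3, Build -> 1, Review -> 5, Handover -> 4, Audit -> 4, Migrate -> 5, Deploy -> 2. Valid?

Deploy must be no later than 2 — holds.
Build conflicts with Handover — holds.
Migrate must come after Audit — holds.
Audit and Deploy cannot be in the same slot — holds.
Handover has to finish before Migrate starts — holds.
Build and Review must be in different slots — holds.
Build and Spec cannot be in the same slot — holds.
Review must come after Deploy — holds.
Deploy must be scheduled before Spec — holds.

Valid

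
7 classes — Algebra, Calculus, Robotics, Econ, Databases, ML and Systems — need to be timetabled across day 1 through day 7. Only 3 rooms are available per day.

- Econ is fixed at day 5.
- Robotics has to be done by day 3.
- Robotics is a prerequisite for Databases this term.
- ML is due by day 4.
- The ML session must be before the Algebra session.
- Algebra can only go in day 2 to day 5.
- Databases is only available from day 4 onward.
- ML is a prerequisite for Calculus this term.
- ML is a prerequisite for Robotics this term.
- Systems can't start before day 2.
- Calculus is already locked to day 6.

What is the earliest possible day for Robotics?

day 2

Precedence pushes Robotics to at least day 2; Robotics's own window allows nothing later than day 3.
Robotics at day 2 is achievable: Systems -> day 2; Robotics -> day 2; Calculus -> day 6; Algebra -> day 2; Econ -> day 5; ML -> day 1; Databases -> day 4.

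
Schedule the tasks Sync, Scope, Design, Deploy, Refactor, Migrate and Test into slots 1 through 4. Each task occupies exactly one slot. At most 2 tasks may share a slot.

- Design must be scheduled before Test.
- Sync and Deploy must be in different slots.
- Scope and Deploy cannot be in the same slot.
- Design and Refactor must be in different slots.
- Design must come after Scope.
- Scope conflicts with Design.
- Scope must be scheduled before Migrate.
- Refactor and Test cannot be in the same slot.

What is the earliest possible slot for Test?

Precedence pushes Test to at least 3.
Test at 3 is achievable: Sync=1; Scope=1; Migrate=2; Test=3; Refactor=4; Design=2; Deploy=3.

3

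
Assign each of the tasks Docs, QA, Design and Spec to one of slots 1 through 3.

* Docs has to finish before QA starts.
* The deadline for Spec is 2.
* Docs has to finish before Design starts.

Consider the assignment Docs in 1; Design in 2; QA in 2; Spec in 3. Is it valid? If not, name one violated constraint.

Docs has to finish before QA starts — holds.
Docs has to finish before Design starts — holds.
The deadline for Spec is 2 — violated.

Invalid. The deadline for Spec is 2.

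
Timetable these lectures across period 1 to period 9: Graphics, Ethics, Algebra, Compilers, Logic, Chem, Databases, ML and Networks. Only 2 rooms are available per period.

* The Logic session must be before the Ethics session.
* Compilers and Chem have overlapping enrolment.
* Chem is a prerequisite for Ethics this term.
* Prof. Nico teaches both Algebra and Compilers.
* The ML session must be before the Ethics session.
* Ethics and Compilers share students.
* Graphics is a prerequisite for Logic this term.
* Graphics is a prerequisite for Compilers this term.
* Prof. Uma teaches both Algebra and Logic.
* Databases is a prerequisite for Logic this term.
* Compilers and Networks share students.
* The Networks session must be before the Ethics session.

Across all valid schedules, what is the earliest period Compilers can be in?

period 2

Precedence pushes Compilers to at least period 2.
Compilers at period 2 is achievable: Ethics -> period 5, Algebra -> period 4, Databases -> period 1, Compilers -> period 2, Networks -> period 4, Chem -> period 3, Logic -> period 2, ML -> period 3, Graphics -> period 1.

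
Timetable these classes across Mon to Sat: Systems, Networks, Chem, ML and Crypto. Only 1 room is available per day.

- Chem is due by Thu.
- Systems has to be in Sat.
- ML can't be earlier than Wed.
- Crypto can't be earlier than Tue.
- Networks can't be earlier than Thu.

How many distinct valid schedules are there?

Splitting on Networks: it can be Thu (7), Fri (8). Listing each branch's schedules as (Systems, Chem, ML, Crypto):
Networks=Thu: (Sat,Mon,Wed,Tue) (Sat,Mon,Wed,Fri) (Sat,Mon,Fri,Tue) (Sat,Mon,Fri,Wed) (Sat,Tue,Wed,Fri) (Sat,Tue,Fri,Wed) (Sat,Wed,Fri,Tue) — 7.
Networks=Fri: (Sat,Mon,Wed,Tue) (Sat,Mon,Wed,Thu) (Sat,Mon,Thu,Tue) (Sat,Mon,Thu,Wed) (Sat,Tue,Wed,Thu) (Sat,Tue,Thu,Wed) (Sat,Wed,Thu,Tue) (Sat,Thu,Wed,Tue) — 8.
Summing: 7 + 8 = 15.

15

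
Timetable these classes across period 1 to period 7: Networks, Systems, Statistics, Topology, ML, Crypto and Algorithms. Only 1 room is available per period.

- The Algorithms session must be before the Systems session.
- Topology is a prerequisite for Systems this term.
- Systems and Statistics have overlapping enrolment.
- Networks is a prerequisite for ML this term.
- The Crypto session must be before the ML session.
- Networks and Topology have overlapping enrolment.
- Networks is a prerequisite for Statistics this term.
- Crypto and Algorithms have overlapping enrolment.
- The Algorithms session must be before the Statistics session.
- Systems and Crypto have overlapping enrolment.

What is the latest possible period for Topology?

Downstream work caps Topology at period 6.
Topology at period 6 is achievable: Systems in period 7, Algorithms in period 2, Statistics in period 3, Topology in period 6, Crypto in period 4, ML in period 5, Networks in period 1.

period 6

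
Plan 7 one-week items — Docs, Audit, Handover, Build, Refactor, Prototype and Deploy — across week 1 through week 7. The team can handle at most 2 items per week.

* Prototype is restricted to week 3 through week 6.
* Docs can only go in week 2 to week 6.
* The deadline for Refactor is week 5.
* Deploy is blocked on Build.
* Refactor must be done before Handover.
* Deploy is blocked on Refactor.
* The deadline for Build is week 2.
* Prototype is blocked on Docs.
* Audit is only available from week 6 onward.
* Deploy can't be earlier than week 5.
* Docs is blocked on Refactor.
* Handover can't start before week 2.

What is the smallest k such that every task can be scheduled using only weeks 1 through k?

6 weeks

The precedence chain requires at least 3 distinct weeks.
With at most 2 per week and 7 tasks, at least 4 weeks are needed.
Audit can't be placed before week 6, so the schedule must run through at least week 6.
6 works (last occupied week: week 6): for example Deploy=week 5; Prototype=week 3; Refactor=week 1; Build=week 1; Handover=week 2; Docs=week 2; Audit=week 6.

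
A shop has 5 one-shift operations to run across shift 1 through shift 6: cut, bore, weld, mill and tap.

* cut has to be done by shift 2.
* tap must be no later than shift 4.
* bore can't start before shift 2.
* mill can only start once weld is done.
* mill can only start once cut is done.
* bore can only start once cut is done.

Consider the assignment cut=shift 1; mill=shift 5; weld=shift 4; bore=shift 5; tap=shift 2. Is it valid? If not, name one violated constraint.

Yes

mill can only start once cut is done — holds.
mill can only start once weld is done — holds.
tap must be no later than shift 4 — holds.
bore can only start once cut is done — holds.
cut has to be done by shift 2 — holds.
bore can't start before shift 2 — holds.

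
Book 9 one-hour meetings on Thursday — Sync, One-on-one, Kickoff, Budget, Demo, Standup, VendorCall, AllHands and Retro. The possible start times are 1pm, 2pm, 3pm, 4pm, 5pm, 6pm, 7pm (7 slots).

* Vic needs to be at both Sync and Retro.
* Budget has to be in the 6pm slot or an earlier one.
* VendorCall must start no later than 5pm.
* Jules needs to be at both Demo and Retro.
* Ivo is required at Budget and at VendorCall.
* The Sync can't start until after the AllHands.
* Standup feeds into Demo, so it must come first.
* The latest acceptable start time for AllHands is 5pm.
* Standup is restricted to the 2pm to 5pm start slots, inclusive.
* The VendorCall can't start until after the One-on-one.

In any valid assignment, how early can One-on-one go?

Downstream work caps One-on-one at 4pm.
One-on-one at 1pm is achievable: Retro=1pm, Standup=2pm, Kickoff=1pm, Demo=3pm, AllHands=1pm, Sync=2pm, VendorCall=2pm, Budget=1pm, One-on-one=1pm.

1pm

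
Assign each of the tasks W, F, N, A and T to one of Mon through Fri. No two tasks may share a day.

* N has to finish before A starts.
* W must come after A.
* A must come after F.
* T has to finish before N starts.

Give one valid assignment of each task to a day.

F=Wed, T=Mon, A=Thu, N=Tue, W=Fri

Checking: N(Tue) before A(Thu); F(Wed) before A(Thu); A(Thu) before W(Fri); T(Mon) before N(Tue); max 1 per day (cap 1).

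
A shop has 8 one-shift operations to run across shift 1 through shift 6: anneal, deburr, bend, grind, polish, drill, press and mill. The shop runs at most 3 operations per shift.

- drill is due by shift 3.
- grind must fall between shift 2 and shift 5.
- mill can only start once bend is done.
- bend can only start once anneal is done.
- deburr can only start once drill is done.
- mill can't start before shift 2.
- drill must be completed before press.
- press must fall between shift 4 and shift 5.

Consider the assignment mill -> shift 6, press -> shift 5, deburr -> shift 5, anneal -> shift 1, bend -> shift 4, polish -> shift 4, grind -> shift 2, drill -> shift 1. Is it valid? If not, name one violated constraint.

Yes, all constraints hold

mill can't start before shift 2 — holds.
grind must fall between shift 2 and shift 5 — holds.
mill can only start once bend is done — holds.
drill must be completed before press — holds.
bend can only start once anneal is done — holds.
The shop runs at most 3 operations per shift — holds.
deburr can only start once drill is done — holds.
press must fall between shift 4 and shift 5 — holds.
drill is due by shift 3 — holds.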